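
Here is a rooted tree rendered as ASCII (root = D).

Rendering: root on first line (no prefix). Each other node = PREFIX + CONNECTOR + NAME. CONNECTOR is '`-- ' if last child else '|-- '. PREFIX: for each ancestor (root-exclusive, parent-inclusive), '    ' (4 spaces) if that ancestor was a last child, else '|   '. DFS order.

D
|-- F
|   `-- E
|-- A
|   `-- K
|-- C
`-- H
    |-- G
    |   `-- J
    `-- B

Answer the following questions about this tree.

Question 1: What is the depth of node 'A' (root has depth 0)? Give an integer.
Answer: 1

Derivation:
Path from root to A: D -> A
Depth = number of edges = 1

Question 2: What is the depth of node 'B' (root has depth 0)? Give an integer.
Answer: 2

Derivation:
Path from root to B: D -> H -> B
Depth = number of edges = 2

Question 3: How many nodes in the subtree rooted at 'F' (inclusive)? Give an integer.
Subtree rooted at F contains: E, F
Count = 2

Answer: 2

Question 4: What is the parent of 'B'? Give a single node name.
Answer: H

Derivation:
Scan adjacency: B appears as child of H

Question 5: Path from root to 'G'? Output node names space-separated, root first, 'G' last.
Answer: D H G

Derivation:
Walk down from root: D -> H -> G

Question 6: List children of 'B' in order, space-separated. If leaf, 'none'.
Answer: none

Derivation:
Node B's children (from adjacency): (leaf)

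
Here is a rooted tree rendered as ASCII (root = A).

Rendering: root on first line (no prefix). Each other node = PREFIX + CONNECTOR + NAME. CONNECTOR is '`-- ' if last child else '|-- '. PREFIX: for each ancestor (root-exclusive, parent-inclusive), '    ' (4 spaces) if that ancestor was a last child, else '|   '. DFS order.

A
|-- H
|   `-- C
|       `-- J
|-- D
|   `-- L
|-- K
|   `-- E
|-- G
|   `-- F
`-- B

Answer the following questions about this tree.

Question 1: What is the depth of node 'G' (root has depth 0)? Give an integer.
Answer: 1

Derivation:
Path from root to G: A -> G
Depth = number of edges = 1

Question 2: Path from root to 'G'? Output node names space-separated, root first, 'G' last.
Answer: A G

Derivation:
Walk down from root: A -> G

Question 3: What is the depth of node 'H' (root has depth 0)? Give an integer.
Path from root to H: A -> H
Depth = number of edges = 1

Answer: 1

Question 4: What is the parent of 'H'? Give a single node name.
Scan adjacency: H appears as child of A

Answer: A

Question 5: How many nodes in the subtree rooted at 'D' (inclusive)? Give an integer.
Answer: 2

Derivation:
Subtree rooted at D contains: D, L
Count = 2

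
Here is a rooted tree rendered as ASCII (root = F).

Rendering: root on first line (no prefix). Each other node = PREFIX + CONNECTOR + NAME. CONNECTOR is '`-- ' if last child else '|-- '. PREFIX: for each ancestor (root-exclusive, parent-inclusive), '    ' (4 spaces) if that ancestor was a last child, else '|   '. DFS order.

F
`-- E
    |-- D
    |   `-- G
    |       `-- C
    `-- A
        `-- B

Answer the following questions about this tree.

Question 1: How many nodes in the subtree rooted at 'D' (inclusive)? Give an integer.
Subtree rooted at D contains: C, D, G
Count = 3

Answer: 3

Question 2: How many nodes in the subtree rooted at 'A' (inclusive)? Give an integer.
Answer: 2

Derivation:
Subtree rooted at A contains: A, B
Count = 2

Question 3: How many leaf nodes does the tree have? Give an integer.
Answer: 2

Derivation:
Leaves (nodes with no children): B, C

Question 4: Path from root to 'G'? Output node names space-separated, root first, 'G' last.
Answer: F E D G

Derivation:
Walk down from root: F -> E -> D -> G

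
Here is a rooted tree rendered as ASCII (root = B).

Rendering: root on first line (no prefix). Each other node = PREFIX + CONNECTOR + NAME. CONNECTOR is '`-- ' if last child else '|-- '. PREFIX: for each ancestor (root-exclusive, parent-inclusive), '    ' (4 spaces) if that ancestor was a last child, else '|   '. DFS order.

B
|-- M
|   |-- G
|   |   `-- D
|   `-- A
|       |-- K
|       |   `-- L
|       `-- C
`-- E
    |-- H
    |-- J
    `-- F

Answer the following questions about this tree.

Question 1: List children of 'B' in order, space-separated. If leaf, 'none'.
Node B's children (from adjacency): M, E

Answer: M E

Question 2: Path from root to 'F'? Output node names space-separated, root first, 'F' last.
Walk down from root: B -> E -> F

Answer: B E F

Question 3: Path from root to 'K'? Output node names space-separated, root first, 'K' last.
Walk down from root: B -> M -> A -> K

Answer: B M A K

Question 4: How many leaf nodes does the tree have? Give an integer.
Answer: 6

Derivation:
Leaves (nodes with no children): C, D, F, H, J, L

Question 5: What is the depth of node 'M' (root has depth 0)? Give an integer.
Path from root to M: B -> M
Depth = number of edges = 1

Answer: 1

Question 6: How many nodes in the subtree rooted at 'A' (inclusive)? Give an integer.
Subtree rooted at A contains: A, C, K, L
Count = 4

Answer: 4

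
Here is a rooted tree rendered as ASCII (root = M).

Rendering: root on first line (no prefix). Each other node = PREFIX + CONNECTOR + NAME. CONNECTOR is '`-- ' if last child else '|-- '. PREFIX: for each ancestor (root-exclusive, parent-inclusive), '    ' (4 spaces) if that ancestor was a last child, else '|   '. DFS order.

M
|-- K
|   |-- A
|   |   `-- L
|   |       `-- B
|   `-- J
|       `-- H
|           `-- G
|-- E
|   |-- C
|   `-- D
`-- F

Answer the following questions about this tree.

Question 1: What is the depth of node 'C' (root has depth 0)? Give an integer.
Answer: 2

Derivation:
Path from root to C: M -> E -> C
Depth = number of edges = 2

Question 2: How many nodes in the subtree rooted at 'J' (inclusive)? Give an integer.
Answer: 3

Derivation:
Subtree rooted at J contains: G, H, J
Count = 3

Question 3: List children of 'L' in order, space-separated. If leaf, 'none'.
Answer: B

Derivation:
Node L's children (from adjacency): B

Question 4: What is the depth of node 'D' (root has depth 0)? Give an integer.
Answer: 2

Derivation:
Path from root to D: M -> E -> D
Depth = number of edges = 2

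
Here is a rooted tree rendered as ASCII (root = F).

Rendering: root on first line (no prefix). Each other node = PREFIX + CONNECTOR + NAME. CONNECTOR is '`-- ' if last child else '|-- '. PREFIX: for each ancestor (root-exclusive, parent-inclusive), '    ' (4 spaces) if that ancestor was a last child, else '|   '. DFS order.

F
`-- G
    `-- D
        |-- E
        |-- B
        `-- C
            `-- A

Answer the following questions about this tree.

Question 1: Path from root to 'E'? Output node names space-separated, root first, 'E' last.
Walk down from root: F -> G -> D -> E

Answer: F G D E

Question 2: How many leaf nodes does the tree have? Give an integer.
Answer: 3

Derivation:
Leaves (nodes with no children): A, B, E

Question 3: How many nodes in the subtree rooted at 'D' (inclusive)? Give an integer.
Subtree rooted at D contains: A, B, C, D, E
Count = 5

Answer: 5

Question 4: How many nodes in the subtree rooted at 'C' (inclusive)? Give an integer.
Subtree rooted at C contains: A, C
Count = 2

Answer: 2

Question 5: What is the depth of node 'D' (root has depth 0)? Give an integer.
Answer: 2

Derivation:
Path from root to D: F -> G -> D
Depth = number of edges = 2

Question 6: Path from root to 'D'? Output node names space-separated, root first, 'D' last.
Walk down from root: F -> G -> D

Answer: F G D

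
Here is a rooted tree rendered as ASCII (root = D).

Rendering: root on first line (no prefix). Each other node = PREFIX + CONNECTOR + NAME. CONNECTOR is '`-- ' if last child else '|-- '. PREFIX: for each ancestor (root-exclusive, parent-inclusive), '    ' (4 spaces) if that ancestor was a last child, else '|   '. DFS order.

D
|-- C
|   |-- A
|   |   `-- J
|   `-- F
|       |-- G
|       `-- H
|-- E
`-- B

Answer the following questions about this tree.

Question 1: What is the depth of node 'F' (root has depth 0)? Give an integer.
Answer: 2

Derivation:
Path from root to F: D -> C -> F
Depth = number of edges = 2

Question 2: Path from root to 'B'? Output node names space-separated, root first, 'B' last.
Walk down from root: D -> B

Answer: D B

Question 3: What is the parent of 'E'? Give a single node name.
Scan adjacency: E appears as child of D

Answer: D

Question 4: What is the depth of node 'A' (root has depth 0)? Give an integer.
Answer: 2

Derivation:
Path from root to A: D -> C -> A
Depth = number of edges = 2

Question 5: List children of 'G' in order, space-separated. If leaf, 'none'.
Node G's children (from adjacency): (leaf)

Answer: none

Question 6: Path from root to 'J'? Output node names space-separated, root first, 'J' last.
Answer: D C A J

Derivation:
Walk down from root: D -> C -> A -> J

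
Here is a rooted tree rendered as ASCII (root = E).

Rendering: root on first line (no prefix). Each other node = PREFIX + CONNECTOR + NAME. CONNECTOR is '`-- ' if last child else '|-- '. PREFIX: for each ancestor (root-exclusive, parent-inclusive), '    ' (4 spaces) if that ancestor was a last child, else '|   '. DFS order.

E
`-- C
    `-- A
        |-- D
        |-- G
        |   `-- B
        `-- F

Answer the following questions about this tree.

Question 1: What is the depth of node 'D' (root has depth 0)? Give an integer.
Path from root to D: E -> C -> A -> D
Depth = number of edges = 3

Answer: 3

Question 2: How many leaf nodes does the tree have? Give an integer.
Answer: 3

Derivation:
Leaves (nodes with no children): B, D, F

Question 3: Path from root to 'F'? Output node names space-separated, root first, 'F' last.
Answer: E C A F

Derivation:
Walk down from root: E -> C -> A -> F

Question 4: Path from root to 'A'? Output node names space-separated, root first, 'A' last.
Walk down from root: E -> C -> A

Answer: E C A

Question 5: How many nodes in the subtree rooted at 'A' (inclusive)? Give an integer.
Answer: 5

Derivation:
Subtree rooted at A contains: A, B, D, F, G
Count = 5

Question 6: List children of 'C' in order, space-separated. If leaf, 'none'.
Answer: A

Derivation:
Node C's children (from adjacency): A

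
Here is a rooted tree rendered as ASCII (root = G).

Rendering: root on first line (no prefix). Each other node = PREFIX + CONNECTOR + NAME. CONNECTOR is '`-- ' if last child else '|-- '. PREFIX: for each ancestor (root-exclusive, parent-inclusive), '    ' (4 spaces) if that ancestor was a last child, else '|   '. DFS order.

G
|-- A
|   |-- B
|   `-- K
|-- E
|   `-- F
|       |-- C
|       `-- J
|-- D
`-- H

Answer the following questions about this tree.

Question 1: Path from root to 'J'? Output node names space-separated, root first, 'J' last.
Answer: G E F J

Derivation:
Walk down from root: G -> E -> F -> J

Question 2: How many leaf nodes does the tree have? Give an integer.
Leaves (nodes with no children): B, C, D, H, J, K

Answer: 6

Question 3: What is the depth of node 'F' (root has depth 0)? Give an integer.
Path from root to F: G -> E -> F
Depth = number of edges = 2

Answer: 2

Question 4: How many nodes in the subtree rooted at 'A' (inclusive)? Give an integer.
Answer: 3

Derivation:
Subtree rooted at A contains: A, B, K
Count = 3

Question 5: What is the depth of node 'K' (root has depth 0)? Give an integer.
Answer: 2

Derivation:
Path from root to K: G -> A -> K
Depth = number of edges = 2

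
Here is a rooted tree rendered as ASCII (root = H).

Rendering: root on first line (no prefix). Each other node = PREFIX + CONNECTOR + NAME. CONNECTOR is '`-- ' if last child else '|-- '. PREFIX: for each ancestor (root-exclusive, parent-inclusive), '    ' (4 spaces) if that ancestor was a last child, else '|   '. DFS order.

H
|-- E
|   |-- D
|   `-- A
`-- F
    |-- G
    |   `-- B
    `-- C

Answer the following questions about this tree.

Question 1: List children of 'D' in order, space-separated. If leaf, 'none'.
Node D's children (from adjacency): (leaf)

Answer: none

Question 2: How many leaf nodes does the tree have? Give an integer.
Leaves (nodes with no children): A, B, C, D

Answer: 4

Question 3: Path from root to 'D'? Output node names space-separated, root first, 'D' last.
Answer: H E D

Derivation:
Walk down from root: H -> E -> D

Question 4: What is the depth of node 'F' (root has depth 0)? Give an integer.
Path from root to F: H -> F
Depth = number of edges = 1

Answer: 1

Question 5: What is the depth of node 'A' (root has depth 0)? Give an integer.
Answer: 2

Derivation:
Path from root to A: H -> E -> A
Depth = number of edges = 2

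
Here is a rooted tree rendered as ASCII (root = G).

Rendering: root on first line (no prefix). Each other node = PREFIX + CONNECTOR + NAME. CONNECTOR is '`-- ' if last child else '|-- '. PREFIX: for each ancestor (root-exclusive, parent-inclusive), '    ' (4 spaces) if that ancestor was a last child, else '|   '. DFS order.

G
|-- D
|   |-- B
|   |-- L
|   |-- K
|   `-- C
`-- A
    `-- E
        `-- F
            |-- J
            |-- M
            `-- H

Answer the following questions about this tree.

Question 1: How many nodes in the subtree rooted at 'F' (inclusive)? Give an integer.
Answer: 4

Derivation:
Subtree rooted at F contains: F, H, J, M
Count = 4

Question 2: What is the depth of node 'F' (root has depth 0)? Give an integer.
Path from root to F: G -> A -> E -> F
Depth = number of edges = 3

Answer: 3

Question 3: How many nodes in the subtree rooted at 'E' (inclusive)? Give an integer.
Subtree rooted at E contains: E, F, H, J, M
Count = 5

Answer: 5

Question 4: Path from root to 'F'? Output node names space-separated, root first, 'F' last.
Walk down from root: G -> A -> E -> F

Answer: G A E F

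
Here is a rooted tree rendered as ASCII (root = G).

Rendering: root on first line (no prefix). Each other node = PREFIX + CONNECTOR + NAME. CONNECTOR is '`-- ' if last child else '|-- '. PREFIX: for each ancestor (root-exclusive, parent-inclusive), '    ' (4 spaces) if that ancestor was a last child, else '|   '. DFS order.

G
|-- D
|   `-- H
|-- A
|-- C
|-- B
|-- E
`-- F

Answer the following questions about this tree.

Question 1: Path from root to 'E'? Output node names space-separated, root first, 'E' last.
Answer: G E

Derivation:
Walk down from root: G -> E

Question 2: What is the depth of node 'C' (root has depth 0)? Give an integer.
Answer: 1

Derivation:
Path from root to C: G -> C
Depth = number of edges = 1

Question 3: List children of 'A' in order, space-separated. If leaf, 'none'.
Node A's children (from adjacency): (leaf)

Answer: none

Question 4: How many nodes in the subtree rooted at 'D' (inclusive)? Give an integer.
Answer: 2

Derivation:
Subtree rooted at D contains: D, H
Count = 2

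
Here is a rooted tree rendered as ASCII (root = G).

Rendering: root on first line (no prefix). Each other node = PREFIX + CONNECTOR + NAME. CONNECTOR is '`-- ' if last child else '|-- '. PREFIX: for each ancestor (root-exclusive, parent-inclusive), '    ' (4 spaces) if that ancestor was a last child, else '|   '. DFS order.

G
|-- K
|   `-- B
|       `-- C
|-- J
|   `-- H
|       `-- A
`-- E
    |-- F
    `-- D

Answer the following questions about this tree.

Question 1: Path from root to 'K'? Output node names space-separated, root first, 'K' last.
Answer: G K

Derivation:
Walk down from root: G -> K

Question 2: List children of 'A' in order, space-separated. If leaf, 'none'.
Answer: none

Derivation:
Node A's children (from adjacency): (leaf)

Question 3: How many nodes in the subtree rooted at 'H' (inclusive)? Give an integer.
Answer: 2

Derivation:
Subtree rooted at H contains: A, H
Count = 2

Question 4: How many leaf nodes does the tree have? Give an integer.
Leaves (nodes with no children): A, C, D, F

Answer: 4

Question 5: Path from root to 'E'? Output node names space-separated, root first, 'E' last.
Answer: G E

Derivation:
Walk down from root: G -> E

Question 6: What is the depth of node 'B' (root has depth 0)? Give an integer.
Answer: 2

Derivation:
Path from root to B: G -> K -> B
Depth = number of edges = 2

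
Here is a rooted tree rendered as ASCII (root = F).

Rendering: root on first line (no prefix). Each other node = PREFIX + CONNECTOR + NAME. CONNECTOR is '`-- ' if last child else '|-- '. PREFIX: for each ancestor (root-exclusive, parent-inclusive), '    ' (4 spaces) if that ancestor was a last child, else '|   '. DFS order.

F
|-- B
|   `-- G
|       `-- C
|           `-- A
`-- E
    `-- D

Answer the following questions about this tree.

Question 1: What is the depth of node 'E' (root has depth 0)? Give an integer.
Path from root to E: F -> E
Depth = number of edges = 1

Answer: 1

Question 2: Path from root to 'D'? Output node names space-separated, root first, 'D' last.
Walk down from root: F -> E -> D

Answer: F E D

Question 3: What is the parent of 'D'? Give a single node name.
Scan adjacency: D appears as child of E

Answer: E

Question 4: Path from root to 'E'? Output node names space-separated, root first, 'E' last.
Walk down from root: F -> E

Answer: F E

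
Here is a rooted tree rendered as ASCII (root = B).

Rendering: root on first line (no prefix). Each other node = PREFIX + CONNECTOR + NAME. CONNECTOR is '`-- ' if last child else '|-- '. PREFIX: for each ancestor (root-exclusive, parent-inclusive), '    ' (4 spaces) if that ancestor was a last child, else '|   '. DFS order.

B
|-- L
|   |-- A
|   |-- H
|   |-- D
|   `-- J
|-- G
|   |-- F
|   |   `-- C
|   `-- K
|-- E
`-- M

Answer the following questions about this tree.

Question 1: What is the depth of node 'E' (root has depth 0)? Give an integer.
Answer: 1

Derivation:
Path from root to E: B -> E
Depth = number of edges = 1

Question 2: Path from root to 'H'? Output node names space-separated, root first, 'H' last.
Answer: B L H

Derivation:
Walk down from root: B -> L -> H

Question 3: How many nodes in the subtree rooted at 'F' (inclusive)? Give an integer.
Subtree rooted at F contains: C, F
Count = 2

Answer: 2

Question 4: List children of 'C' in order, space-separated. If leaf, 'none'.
Node C's children (from adjacency): (leaf)

Answer: none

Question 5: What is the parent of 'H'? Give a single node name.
Scan adjacency: H appears as child of L

Answer: L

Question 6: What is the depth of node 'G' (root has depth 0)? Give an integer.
Path from root to G: B -> G
Depth = number of edges = 1

Answer: 1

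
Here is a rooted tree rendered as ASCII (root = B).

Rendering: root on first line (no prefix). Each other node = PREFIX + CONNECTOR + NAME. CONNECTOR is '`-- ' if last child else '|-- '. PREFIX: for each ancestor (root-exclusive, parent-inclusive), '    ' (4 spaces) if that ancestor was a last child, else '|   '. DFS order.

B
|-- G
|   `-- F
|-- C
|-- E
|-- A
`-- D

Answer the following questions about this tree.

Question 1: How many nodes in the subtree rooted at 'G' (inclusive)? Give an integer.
Answer: 2

Derivation:
Subtree rooted at G contains: F, G
Count = 2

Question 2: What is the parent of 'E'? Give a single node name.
Scan adjacency: E appears as child of B

Answer: B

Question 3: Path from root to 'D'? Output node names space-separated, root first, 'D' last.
Answer: B D

Derivation:
Walk down from root: B -> D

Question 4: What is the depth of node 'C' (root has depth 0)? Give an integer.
Answer: 1

Derivation:
Path from root to C: B -> C
Depth = number of edges = 1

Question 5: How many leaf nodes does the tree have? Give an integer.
Leaves (nodes with no children): A, C, D, E, F

Answer: 5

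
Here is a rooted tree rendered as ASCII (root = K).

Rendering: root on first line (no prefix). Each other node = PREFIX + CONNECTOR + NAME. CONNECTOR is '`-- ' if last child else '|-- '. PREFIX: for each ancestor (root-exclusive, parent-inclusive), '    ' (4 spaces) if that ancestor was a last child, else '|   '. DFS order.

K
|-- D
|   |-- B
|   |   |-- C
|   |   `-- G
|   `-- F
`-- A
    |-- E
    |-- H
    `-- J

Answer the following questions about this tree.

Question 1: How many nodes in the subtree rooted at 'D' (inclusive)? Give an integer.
Subtree rooted at D contains: B, C, D, F, G
Count = 5

Answer: 5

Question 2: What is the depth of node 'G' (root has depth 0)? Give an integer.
Answer: 3

Derivation:
Path from root to G: K -> D -> B -> G
Depth = number of edges = 3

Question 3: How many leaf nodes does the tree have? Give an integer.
Answer: 6

Derivation:
Leaves (nodes with no children): C, E, F, G, H, J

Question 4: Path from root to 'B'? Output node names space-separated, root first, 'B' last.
Answer: K D B

Derivation:
Walk down from root: K -> D -> B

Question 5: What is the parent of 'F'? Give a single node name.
Scan adjacency: F appears as child of D

Answer: D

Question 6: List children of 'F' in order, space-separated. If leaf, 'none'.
Answer: none

Derivation:
Node F's children (from adjacency): (leaf)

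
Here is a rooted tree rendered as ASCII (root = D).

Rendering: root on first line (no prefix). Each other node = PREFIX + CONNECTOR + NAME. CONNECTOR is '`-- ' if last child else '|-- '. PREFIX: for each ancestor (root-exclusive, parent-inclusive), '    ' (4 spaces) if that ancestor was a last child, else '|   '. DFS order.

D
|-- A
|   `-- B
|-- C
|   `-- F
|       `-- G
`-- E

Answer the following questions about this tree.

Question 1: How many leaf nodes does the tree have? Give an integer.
Answer: 3

Derivation:
Leaves (nodes with no children): B, E, G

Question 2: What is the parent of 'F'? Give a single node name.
Scan adjacency: F appears as child of C

Answer: C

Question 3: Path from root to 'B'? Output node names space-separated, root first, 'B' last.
Answer: D A B

Derivation:
Walk down from root: D -> A -> B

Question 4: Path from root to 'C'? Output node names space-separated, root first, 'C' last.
Answer: D C

Derivation:
Walk down from root: D -> C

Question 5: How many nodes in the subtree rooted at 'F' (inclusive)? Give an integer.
Answer: 2

Derivation:
Subtree rooted at F contains: F, G
Count = 2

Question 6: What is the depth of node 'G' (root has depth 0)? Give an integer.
Answer: 3

Derivation:
Path from root to G: D -> C -> F -> G
Depth = number of edges = 3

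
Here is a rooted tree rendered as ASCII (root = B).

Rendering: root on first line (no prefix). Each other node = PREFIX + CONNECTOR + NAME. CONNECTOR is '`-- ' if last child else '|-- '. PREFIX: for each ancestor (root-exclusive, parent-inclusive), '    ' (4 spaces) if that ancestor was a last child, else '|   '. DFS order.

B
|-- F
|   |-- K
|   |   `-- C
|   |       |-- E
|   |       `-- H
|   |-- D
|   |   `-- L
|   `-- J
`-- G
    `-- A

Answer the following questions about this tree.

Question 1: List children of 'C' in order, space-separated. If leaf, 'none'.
Node C's children (from adjacency): E, H

Answer: E H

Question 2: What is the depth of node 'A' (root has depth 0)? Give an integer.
Answer: 2

Derivation:
Path from root to A: B -> G -> A
Depth = number of edges = 2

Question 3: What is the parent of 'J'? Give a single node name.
Scan adjacency: J appears as child of F

Answer: F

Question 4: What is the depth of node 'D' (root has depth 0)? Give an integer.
Path from root to D: B -> F -> D
Depth = number of edges = 2

Answer: 2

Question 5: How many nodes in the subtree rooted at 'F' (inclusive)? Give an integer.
Subtree rooted at F contains: C, D, E, F, H, J, K, L
Count = 8

Answer: 8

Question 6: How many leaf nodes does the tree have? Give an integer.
Answer: 5

Derivation:
Leaves (nodes with no children): A, E, H, J, L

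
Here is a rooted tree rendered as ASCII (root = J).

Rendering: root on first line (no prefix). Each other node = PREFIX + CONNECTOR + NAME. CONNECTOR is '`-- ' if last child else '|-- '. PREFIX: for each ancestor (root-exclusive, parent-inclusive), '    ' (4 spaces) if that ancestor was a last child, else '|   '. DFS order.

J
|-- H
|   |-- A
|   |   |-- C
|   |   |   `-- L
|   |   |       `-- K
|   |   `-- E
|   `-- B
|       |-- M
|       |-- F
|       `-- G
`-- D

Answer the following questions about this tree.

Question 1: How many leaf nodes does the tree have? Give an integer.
Leaves (nodes with no children): D, E, F, G, K, M

Answer: 6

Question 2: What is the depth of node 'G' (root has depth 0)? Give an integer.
Path from root to G: J -> H -> B -> G
Depth = number of edges = 3

Answer: 3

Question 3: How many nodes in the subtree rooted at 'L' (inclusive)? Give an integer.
Subtree rooted at L contains: K, L
Count = 2

Answer: 2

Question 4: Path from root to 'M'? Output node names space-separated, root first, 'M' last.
Walk down from root: J -> H -> B -> M

Answer: J H B M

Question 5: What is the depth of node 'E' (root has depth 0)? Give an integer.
Path from root to E: J -> H -> A -> E
Depth = number of edges = 3

Answer: 3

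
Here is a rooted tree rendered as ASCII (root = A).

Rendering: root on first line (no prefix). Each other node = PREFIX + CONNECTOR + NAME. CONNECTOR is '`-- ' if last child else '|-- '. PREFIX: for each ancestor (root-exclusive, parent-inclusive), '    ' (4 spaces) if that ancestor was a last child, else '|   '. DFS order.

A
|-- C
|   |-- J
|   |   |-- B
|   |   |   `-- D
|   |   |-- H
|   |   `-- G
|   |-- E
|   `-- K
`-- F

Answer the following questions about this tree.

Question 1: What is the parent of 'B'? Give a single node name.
Answer: J

Derivation:
Scan adjacency: B appears as child of J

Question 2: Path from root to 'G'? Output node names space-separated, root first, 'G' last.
Walk down from root: A -> C -> J -> G

Answer: A C J G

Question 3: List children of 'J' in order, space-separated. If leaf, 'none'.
Answer: B H G

Derivation:
Node J's children (from adjacency): B, H, G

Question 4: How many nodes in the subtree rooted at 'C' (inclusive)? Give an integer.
Answer: 8

Derivation:
Subtree rooted at C contains: B, C, D, E, G, H, J, K
Count = 8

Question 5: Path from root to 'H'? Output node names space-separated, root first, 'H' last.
Answer: A C J H

Derivation:
Walk down from root: A -> C -> J -> H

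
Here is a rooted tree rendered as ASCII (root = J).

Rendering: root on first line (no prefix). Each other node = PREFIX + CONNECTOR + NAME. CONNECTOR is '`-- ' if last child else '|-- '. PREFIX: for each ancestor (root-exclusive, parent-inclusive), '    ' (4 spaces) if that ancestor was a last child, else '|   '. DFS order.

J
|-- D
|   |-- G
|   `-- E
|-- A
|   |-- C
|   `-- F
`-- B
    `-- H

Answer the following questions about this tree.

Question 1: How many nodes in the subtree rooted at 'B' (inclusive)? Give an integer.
Answer: 2

Derivation:
Subtree rooted at B contains: B, H
Count = 2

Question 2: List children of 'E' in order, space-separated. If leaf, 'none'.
Node E's children (from adjacency): (leaf)

Answer: none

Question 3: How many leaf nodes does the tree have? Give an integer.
Answer: 5

Derivation:
Leaves (nodes with no children): C, E, F, G, H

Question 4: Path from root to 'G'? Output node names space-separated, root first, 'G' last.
Answer: J D G

Derivation:
Walk down from root: J -> D -> G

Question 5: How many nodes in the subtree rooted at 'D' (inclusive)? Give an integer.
Subtree rooted at D contains: D, E, G
Count = 3

Answer: 3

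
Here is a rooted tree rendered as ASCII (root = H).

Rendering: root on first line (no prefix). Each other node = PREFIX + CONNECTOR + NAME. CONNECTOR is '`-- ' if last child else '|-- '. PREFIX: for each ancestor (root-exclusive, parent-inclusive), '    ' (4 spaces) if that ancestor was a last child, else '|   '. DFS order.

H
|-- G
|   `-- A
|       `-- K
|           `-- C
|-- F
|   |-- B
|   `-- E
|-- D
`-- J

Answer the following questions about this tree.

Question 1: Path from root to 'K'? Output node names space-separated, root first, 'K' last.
Walk down from root: H -> G -> A -> K

Answer: H G A K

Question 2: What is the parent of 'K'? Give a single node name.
Answer: A

Derivation:
Scan adjacency: K appears as child of A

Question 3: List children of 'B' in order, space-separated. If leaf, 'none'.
Node B's children (from adjacency): (leaf)

Answer: none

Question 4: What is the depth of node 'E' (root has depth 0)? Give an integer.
Path from root to E: H -> F -> E
Depth = number of edges = 2

Answer: 2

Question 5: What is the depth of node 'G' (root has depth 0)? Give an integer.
Answer: 1

Derivation:
Path from root to G: H -> G
Depth = number of edges = 1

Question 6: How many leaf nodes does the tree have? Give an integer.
Answer: 5

Derivation:
Leaves (nodes with no children): B, C, D, E, J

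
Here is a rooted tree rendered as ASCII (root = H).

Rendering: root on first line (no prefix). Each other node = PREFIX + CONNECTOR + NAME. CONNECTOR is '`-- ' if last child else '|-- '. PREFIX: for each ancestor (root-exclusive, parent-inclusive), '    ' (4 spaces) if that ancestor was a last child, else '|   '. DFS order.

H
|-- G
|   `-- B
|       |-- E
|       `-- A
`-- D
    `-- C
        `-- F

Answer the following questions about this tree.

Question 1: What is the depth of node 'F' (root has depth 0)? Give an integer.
Path from root to F: H -> D -> C -> F
Depth = number of edges = 3

Answer: 3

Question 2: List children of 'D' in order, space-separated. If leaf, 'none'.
Answer: C

Derivation:
Node D's children (from adjacency): C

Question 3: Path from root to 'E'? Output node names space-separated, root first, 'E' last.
Walk down from root: H -> G -> B -> E

Answer: H G B E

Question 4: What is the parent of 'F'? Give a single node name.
Scan adjacency: F appears as child of C

Answer: C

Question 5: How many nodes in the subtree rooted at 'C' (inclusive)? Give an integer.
Subtree rooted at C contains: C, F
Count = 2

Answer: 2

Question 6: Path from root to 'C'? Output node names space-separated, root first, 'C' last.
Answer: H D C

Derivation:
Walk down from root: H -> D -> C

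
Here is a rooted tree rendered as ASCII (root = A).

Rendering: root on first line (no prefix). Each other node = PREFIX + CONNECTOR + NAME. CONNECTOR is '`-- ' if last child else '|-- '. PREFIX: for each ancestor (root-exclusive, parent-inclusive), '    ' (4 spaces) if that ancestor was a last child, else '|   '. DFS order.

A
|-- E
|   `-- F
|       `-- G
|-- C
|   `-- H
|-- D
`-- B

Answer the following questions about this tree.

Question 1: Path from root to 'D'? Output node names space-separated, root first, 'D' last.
Answer: A D

Derivation:
Walk down from root: A -> D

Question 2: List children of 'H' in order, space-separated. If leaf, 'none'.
Answer: none

Derivation:
Node H's children (from adjacency): (leaf)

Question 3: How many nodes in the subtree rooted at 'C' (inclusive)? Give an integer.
Answer: 2

Derivation:
Subtree rooted at C contains: C, H
Count = 2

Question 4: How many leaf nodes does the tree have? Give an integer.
Answer: 4

Derivation:
Leaves (nodes with no children): B, D, G, H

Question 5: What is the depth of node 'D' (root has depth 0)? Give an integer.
Path from root to D: A -> D
Depth = number of edges = 1

Answer: 1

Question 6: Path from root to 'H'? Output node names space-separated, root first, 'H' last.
Walk down from root: A -> C -> H

Answer: A C H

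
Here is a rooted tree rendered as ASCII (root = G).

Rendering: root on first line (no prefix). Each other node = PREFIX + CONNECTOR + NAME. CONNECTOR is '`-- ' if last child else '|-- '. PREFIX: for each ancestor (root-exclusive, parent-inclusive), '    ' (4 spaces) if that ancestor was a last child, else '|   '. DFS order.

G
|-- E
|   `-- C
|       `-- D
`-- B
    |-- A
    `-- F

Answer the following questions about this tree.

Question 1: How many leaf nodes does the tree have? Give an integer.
Answer: 3

Derivation:
Leaves (nodes with no children): A, D, F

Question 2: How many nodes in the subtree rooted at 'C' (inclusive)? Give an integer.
Subtree rooted at C contains: C, D
Count = 2

Answer: 2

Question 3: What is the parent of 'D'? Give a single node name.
Answer: C

Derivation:
Scan adjacency: D appears as child of C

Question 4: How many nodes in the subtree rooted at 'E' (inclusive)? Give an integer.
Subtree rooted at E contains: C, D, E
Count = 3

Answer: 3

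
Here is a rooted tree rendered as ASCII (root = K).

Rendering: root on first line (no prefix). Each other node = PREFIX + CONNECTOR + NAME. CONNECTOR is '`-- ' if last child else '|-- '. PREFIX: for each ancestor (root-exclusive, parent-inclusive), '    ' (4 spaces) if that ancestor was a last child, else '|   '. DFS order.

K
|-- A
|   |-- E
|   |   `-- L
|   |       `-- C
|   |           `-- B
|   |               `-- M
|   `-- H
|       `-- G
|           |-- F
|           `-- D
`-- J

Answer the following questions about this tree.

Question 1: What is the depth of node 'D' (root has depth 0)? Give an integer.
Answer: 4

Derivation:
Path from root to D: K -> A -> H -> G -> D
Depth = number of edges = 4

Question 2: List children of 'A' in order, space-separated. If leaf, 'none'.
Answer: E H

Derivation:
Node A's children (from adjacency): E, H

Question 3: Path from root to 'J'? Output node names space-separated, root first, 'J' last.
Walk down from root: K -> J

Answer: K J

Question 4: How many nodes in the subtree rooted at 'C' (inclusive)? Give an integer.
Answer: 3

Derivation:
Subtree rooted at C contains: B, C, M
Count = 3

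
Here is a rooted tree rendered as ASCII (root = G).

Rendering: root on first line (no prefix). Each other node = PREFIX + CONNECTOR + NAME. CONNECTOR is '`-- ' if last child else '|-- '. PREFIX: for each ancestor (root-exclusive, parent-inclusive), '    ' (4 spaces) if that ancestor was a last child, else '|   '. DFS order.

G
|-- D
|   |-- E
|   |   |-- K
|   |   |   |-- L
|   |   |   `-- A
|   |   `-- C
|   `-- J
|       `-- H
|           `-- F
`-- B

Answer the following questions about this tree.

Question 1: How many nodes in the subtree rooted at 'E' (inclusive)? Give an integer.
Answer: 5

Derivation:
Subtree rooted at E contains: A, C, E, K, L
Count = 5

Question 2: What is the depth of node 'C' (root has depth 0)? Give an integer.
Answer: 3

Derivation:
Path from root to C: G -> D -> E -> C
Depth = number of edges = 3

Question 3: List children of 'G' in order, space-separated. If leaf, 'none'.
Node G's children (from adjacency): D, B

Answer: D B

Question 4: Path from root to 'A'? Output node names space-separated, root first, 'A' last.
Walk down from root: G -> D -> E -> K -> A

Answer: G D E K A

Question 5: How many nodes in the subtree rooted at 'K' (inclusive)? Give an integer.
Answer: 3

Derivation:
Subtree rooted at K contains: A, K, L
Count = 3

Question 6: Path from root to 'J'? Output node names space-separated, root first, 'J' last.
Walk down from root: G -> D -> J

Answer: G D J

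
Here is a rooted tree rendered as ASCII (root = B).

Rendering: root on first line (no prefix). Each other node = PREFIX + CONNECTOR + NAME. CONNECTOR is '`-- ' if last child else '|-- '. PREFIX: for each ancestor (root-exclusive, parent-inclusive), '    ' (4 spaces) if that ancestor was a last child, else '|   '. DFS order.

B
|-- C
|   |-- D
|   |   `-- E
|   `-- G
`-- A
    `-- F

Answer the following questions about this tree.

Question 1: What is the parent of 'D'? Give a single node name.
Scan adjacency: D appears as child of C

Answer: C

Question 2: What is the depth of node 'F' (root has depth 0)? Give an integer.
Answer: 2

Derivation:
Path from root to F: B -> A -> F
Depth = number of edges = 2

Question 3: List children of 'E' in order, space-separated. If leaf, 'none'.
Answer: none

Derivation:
Node E's children (from adjacency): (leaf)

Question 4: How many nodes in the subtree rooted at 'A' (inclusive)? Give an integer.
Subtree rooted at A contains: A, F
Count = 2

Answer: 2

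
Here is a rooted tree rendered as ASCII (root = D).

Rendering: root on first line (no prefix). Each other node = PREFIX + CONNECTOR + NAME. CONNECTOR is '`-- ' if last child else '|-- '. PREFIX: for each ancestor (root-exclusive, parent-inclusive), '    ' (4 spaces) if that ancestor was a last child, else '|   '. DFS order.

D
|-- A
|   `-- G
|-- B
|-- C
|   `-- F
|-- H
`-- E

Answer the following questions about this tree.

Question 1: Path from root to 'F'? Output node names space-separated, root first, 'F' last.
Walk down from root: D -> C -> F

Answer: D C F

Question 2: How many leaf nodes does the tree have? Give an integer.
Answer: 5

Derivation:
Leaves (nodes with no children): B, E, F, G, H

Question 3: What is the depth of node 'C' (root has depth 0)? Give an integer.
Answer: 1

Derivation:
Path from root to C: D -> C
Depth = number of edges = 1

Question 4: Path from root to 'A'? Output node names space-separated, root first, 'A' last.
Answer: D A

Derivation:
Walk down from root: D -> A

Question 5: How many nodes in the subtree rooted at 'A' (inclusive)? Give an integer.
Subtree rooted at A contains: A, G
Count = 2

Answer: 2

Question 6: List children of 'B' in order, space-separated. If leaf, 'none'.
Node B's children (from adjacency): (leaf)

Answer: none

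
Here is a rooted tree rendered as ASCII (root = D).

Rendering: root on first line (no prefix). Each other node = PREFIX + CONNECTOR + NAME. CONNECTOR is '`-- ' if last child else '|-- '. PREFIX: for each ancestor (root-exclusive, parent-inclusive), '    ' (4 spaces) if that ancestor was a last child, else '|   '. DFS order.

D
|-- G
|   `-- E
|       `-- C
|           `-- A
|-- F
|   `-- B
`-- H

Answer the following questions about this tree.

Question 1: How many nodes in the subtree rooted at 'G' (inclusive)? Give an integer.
Answer: 4

Derivation:
Subtree rooted at G contains: A, C, E, G
Count = 4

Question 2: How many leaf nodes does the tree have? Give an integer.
Leaves (nodes with no children): A, B, H

Answer: 3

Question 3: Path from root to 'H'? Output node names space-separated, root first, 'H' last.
Walk down from root: D -> H

Answer: D H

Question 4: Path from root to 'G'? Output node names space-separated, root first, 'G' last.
Answer: D G

Derivation:
Walk down from root: D -> G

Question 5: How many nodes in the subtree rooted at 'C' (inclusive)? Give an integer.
Subtree rooted at C contains: A, C
Count = 2

Answer: 2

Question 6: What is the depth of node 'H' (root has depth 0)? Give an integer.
Path from root to H: D -> H
Depth = number of edges = 1

Answer: 1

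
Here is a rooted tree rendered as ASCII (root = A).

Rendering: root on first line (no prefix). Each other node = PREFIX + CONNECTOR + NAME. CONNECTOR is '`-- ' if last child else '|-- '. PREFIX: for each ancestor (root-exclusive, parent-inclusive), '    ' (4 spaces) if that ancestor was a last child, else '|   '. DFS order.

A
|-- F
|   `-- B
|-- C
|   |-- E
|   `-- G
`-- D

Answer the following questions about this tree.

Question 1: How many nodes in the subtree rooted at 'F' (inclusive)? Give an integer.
Subtree rooted at F contains: B, F
Count = 2

Answer: 2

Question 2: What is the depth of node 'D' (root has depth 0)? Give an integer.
Path from root to D: A -> D
Depth = number of edges = 1

Answer: 1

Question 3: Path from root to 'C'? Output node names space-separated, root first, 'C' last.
Walk down from root: A -> C

Answer: A C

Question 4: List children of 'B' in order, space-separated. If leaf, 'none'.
Node B's children (from adjacency): (leaf)

Answer: none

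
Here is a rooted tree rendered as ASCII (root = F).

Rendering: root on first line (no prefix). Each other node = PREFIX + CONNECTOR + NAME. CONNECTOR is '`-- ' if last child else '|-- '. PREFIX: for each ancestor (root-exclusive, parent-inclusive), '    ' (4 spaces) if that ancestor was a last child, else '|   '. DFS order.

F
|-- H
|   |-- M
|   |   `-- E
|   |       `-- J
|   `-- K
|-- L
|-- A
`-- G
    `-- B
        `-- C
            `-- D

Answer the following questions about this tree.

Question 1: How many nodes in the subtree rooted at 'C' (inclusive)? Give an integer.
Answer: 2

Derivation:
Subtree rooted at C contains: C, D
Count = 2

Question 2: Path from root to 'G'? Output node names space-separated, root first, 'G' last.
Walk down from root: F -> G

Answer: F G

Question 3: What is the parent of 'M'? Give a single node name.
Scan adjacency: M appears as child of H

Answer: H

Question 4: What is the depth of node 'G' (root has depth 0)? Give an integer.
Path from root to G: F -> G
Depth = number of edges = 1

Answer: 1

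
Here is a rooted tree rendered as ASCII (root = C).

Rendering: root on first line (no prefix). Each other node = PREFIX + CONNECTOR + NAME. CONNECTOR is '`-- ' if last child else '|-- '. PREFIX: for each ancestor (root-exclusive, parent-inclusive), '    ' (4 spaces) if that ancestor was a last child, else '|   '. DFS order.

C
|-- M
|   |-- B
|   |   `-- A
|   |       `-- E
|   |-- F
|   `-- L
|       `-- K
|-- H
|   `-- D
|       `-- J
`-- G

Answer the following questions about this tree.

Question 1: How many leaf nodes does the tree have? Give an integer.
Leaves (nodes with no children): E, F, G, J, K

Answer: 5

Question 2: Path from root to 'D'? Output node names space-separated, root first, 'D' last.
Walk down from root: C -> H -> D

Answer: C H D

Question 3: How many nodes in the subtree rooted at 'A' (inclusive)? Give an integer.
Answer: 2

Derivation:
Subtree rooted at A contains: A, E
Count = 2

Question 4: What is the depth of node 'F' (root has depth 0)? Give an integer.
Answer: 2

Derivation:
Path from root to F: C -> M -> F
Depth = number of edges = 2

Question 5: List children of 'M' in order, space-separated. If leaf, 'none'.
Answer: B F L

Derivation:
Node M's children (from adjacency): B, F, L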